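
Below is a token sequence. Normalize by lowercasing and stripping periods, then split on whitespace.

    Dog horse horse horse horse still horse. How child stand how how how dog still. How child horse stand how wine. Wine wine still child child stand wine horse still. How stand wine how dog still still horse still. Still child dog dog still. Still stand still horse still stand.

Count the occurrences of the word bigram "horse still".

4

Scanning the 49 overlapping bigram windows for "horse still":
  position 5–6: horse still
  position 29–30: horse still
  position 38–39: horse still
  position 48–49: horse still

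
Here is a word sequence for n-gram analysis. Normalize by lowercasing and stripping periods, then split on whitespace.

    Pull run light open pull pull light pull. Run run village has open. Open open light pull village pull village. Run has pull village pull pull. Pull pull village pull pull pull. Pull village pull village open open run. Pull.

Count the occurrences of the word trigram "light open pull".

Scanning the 38 overlapping trigram windows for "light open pull":
  position 3–5: light open pull

1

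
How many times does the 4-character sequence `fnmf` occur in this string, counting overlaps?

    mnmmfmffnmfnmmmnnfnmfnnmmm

Sliding a length-4 window over the 26 characters (23 positions):
  position 8–11: fnmf
  position 18–21: fnmf

2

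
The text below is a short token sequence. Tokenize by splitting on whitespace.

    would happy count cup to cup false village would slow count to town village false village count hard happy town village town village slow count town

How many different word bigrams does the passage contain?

26 tokens → 25 bigram windows in total.
Repeated bigrams (each contributes count−1 duplicates):
  town village: 3
  false village: 2
  slow count: 2
4 duplicate windows → 25 − 4 = 21 distinct.

21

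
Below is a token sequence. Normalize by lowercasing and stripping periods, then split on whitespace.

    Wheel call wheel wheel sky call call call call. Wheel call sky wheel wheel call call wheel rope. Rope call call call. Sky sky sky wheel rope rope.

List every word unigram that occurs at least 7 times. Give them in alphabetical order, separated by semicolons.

Unigram counts meeting the condition (at least 7 times):
  call: 11
  wheel: 8

call; wheel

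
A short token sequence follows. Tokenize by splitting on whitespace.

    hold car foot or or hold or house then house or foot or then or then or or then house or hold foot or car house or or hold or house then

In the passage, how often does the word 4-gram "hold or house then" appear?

2

Scanning the 29 overlapping 4-gram windows for "hold or house then":
  position 6–9: hold or house then
  position 29–32: hold or house then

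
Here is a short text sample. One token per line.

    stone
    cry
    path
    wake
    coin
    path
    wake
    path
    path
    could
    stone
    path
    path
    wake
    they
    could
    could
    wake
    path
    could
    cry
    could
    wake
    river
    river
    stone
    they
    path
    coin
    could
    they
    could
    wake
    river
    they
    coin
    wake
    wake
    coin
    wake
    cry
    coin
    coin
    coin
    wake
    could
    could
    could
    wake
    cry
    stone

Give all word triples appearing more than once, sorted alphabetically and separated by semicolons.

could could wake; could wake river

Trigram counts meeting the condition (more than once):
  could could wake: 2
  could wake river: 2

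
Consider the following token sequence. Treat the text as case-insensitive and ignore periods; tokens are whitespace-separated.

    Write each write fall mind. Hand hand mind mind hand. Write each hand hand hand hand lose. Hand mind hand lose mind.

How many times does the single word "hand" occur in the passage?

9

Scanning the 22 tokens for "hand":
  position 6: hand
  position 7: hand
  position 10: hand
  position 13: hand
  position 14: hand
  position 15: hand
  position 16: hand
  position 18: hand
  position 20: hand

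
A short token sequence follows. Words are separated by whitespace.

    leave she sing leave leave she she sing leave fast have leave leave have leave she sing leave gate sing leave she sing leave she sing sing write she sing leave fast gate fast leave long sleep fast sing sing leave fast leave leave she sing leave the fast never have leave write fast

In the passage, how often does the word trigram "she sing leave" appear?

Scanning the 52 overlapping trigram windows for "she sing leave":
  position 2–4: she sing leave
  position 7–9: she sing leave
  position 16–18: she sing leave
  position 22–24: she sing leave
  position 29–31: she sing leave
  position 45–47: she sing leave

6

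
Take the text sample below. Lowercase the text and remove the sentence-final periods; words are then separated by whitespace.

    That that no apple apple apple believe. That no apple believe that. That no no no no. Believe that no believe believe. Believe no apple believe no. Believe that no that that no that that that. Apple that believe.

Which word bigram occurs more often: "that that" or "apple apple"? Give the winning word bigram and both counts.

"that that": 5 occurrences
"apple apple": 2 occurrences

"that that" (5 vs 2)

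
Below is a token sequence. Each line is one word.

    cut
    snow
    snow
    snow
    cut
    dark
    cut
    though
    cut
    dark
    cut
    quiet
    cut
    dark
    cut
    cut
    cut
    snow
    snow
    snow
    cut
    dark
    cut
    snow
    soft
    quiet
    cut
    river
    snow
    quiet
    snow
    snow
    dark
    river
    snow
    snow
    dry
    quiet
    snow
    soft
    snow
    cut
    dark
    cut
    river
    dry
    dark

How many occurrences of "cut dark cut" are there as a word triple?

5

Scanning the 45 overlapping trigram windows for "cut dark cut":
  position 5–7: cut dark cut
  position 9–11: cut dark cut
  position 13–15: cut dark cut
  position 21–23: cut dark cut
  position 42–44: cut dark cut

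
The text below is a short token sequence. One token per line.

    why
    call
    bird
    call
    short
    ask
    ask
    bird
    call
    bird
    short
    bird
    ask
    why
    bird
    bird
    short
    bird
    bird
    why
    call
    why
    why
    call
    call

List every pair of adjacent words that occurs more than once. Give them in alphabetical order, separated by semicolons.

bird bird; bird call; bird short; call bird; short bird; why call

Bigram counts meeting the condition (more than once):
  bird bird: 2
  bird call: 2
  bird short: 2
  call bird: 2
  short bird: 2
  why call: 3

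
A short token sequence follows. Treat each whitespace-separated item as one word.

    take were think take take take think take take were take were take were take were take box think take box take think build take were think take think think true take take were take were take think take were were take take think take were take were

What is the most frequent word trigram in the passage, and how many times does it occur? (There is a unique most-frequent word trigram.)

Trigram frequencies (highest first):
  take were take: 7
  were take were: 5
  take think take: 3
  take were think: 2
  were think take: 2
  think take take: 2
  … (22 more, each ≤ 2)

"take were take", 7 times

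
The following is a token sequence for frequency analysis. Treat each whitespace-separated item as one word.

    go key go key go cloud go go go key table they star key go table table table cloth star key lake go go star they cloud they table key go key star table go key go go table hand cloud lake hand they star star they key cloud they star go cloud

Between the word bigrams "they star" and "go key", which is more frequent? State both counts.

"go key" (5 vs 3)

"they star": 3 occurrences
"go key": 5 occurrences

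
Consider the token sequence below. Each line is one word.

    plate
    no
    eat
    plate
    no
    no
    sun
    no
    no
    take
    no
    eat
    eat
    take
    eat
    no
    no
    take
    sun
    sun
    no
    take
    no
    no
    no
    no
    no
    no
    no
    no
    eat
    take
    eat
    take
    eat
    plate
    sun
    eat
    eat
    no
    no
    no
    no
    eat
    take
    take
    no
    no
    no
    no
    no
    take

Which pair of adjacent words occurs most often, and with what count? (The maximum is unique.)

"no no", 17 times

Bigram frequencies (highest first):
  no no: 17
  no eat: 4
  no take: 4
  eat take: 4
  take no: 3
  take eat: 3
  … (11 more, each ≤ 2)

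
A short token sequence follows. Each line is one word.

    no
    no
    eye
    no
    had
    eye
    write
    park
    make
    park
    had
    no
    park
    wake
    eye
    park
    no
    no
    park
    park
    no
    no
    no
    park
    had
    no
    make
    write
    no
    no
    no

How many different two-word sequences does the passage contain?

31 tokens → 30 bigram windows in total.
Repeated bigrams (each contributes count−1 duplicates):
  no no: 6
  no park: 3
  had no: 2
  park had: 2
  park no: 2
10 duplicate windows → 30 − 10 = 20 distinct.

20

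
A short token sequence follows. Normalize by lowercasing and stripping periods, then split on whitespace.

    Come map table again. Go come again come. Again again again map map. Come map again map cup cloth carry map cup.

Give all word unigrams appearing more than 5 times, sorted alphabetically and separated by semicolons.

Unigram counts meeting the condition (more than 5 times):
  again: 6
  map: 6

again; map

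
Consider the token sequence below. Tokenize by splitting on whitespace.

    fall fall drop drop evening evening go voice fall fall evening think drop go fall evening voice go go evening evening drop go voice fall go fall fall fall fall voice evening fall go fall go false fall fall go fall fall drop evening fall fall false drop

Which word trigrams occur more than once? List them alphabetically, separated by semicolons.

Trigram counts meeting the condition (more than once):
  fall fall drop: 2
  fall fall fall: 2
  fall go fall: 3
  go fall fall: 2
  go voice fall: 2

fall fall drop; fall fall fall; fall go fall; go fall fall; go voice fall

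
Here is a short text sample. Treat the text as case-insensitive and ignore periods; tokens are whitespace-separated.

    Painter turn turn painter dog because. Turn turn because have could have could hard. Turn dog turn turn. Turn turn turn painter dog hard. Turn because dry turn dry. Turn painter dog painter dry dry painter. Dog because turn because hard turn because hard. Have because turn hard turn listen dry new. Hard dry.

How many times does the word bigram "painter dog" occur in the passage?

4

Scanning the 53 overlapping bigram windows for "painter dog":
  position 4–5: painter dog
  position 22–23: painter dog
  position 31–32: painter dog
  position 36–37: painter dog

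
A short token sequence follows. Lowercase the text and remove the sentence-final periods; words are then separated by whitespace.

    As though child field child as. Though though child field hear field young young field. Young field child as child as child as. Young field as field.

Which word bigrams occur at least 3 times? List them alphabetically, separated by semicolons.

Bigram counts meeting the condition (at least 3 times):
  child as: 4
  young field: 3

child as; young field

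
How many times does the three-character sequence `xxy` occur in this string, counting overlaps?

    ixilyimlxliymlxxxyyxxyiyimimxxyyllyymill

Sliding a length-3 window over the 40 characters (38 positions):
  position 16–18: xxy
  position 20–22: xxy
  position 29–31: xxy

3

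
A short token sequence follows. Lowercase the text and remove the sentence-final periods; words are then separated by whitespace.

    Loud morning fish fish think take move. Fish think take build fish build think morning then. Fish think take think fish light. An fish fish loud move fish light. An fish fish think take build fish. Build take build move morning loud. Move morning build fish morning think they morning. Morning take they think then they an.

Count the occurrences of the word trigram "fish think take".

4

Scanning the 55 overlapping trigram windows for "fish think take":
  position 4–6: fish think take
  position 8–10: fish think take
  position 17–19: fish think take
  position 32–34: fish think take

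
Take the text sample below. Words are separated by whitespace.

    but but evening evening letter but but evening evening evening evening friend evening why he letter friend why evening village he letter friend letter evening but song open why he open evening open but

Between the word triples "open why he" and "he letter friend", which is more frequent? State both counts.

"open why he": 1 occurrence
"he letter friend": 2 occurrences

"he letter friend" (2 vs 1)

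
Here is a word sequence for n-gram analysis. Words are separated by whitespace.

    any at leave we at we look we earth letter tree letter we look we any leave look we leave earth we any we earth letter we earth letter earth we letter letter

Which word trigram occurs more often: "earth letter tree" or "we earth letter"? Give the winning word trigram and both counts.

"we earth letter" (3 vs 1)

"earth letter tree": 1 occurrence
"we earth letter": 3 occurrences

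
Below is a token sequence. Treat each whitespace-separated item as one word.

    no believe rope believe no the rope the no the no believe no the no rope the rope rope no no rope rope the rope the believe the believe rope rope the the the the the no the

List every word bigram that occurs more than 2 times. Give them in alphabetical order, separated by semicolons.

Bigram counts meeting the condition (more than 2 times):
  no the: 4
  rope rope: 3
  rope the: 5
  the no: 4
  the rope: 3
  the the: 4

no the; rope rope; rope the; the no; the rope; the the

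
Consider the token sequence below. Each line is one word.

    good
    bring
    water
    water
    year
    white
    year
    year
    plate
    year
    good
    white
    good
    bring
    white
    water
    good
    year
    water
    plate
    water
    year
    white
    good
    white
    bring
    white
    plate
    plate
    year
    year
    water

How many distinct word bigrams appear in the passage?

32 tokens → 31 bigram windows in total.
Repeated bigrams (each contributes count−1 duplicates):
  bring white: 2
  good bring: 2
  good white: 2
  plate year: 2
  water year: 2
  white good: 2
  year water: 2
  year white: 2
  … (1 more repeated)
9 duplicate windows → 31 − 9 = 22 distinct.

22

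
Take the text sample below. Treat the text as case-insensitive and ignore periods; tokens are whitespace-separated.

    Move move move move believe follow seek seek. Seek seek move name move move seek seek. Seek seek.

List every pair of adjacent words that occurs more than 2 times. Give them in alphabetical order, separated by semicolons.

move move; seek seek

Bigram counts meeting the condition (more than 2 times):
  move move: 4
  seek seek: 6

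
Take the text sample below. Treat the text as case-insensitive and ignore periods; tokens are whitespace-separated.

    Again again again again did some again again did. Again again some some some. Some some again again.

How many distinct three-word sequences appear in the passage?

11

18 tokens → 16 trigram windows in total.
Repeated trigrams (each contributes count−1 duplicates):
  some some some: 3
  again again again: 2
  again again did: 2
  some again again: 2
5 duplicate windows → 16 − 5 = 11 distinct.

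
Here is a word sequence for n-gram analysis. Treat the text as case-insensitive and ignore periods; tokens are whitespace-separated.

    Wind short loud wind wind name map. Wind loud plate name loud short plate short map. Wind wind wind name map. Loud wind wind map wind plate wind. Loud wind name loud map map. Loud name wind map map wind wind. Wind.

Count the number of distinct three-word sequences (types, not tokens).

35

42 tokens → 40 trigram windows in total.
Repeated trigrams (each contributes count−1 duplicates):
  loud wind wind: 2
  map wind wind: 2
  wind name map: 2
  wind wind name: 2
  wind wind wind: 2
5 duplicate windows → 40 − 5 = 35 distinct.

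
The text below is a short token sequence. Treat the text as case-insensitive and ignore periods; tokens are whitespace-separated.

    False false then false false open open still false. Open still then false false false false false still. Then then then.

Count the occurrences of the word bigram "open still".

Scanning the 20 overlapping bigram windows for "open still":
  position 7–8: open still
  position 10–11: open still

2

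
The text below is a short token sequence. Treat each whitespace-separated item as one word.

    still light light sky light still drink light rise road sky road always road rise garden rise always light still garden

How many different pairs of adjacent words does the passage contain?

19

21 tokens → 20 bigram windows in total.
Repeated bigrams (each contributes count−1 duplicates):
  light still: 2
1 duplicate windows → 20 − 1 = 19 distinct.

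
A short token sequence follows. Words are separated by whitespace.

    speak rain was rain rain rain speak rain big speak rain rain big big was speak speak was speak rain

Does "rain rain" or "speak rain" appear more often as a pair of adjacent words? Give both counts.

"rain rain": 3 occurrences
"speak rain": 4 occurrences

"speak rain" (4 vs 3)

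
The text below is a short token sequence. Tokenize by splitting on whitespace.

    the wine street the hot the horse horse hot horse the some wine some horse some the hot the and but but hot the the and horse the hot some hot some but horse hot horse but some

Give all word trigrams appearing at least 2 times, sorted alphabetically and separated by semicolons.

Trigram counts meeting the condition (at least 2 times):
  horse hot horse: 2
  the hot the: 2

horse hot horse; the hot the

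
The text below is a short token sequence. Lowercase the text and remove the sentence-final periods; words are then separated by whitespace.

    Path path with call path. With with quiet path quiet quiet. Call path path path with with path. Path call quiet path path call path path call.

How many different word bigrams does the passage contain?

13

27 tokens → 26 bigram windows in total.
Repeated bigrams (each contributes count−1 duplicates):
  path path: 6
  call path: 3
  path call: 3
  path with: 3
  quiet path: 2
  with with: 2
13 duplicate windows → 26 − 13 = 13 distinct.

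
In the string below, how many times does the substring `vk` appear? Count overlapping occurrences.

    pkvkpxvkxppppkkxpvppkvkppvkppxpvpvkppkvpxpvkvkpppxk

7

Sliding a length-2 window over the 51 characters (50 positions):
  position 3–4: vk
  position 7–8: vk
  position 22–23: vk
  position 26–27: vk
  position 34–35: vk
  position 43–44: vk
  position 45–46: vk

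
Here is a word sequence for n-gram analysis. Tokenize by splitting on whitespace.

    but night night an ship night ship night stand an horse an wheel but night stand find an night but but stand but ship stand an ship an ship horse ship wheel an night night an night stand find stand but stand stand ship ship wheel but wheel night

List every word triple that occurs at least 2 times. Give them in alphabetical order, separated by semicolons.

night night an; night stand find

Trigram counts meeting the condition (at least 2 times):
  night night an: 2
  night stand find: 2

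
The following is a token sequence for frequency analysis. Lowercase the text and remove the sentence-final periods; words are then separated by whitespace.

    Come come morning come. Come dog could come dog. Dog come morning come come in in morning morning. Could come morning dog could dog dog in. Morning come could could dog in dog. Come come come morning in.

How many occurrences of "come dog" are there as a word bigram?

2

Scanning the 37 overlapping bigram windows for "come dog":
  position 5–6: come dog
  position 8–9: come dog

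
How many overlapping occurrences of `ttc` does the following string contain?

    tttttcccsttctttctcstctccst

Sliding a length-3 window over the 26 characters (24 positions):
  position 4–6: ttc
  position 10–12: ttc
  position 14–16: ttc

3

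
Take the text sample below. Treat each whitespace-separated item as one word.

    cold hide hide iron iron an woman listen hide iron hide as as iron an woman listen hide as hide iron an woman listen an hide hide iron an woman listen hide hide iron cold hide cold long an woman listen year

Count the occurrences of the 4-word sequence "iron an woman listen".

4

Scanning the 39 overlapping 4-gram windows for "iron an woman listen":
  position 5–8: iron an woman listen
  position 14–17: iron an woman listen
  position 21–24: iron an woman listen
  position 28–31: iron an woman listen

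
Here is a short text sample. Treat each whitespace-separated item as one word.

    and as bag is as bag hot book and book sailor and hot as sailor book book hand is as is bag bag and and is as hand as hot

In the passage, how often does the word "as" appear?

Scanning the 30 tokens for "as":
  position 2: as
  position 5: as
  position 14: as
  position 20: as
  position 27: as
  position 29: as

6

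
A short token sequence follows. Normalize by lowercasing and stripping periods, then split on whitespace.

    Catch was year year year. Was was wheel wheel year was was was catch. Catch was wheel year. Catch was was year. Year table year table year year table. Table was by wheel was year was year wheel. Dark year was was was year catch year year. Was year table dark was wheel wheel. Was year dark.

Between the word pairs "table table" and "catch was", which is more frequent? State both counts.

"catch was" (3 vs 1)

"table table": 1 occurrence
"catch was": 3 occurrences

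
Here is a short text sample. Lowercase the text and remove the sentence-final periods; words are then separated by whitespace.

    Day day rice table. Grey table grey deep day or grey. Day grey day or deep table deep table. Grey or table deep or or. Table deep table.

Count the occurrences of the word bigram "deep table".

3

Scanning the 27 overlapping bigram windows for "deep table":
  position 16–17: deep table
  position 18–19: deep table
  position 27–28: deep table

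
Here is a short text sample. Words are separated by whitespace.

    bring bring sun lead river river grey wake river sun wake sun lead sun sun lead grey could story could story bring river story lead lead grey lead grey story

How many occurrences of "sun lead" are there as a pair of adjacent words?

3

Scanning the 29 overlapping bigram windows for "sun lead":
  position 3–4: sun lead
  position 12–13: sun lead
  position 15–16: sun lead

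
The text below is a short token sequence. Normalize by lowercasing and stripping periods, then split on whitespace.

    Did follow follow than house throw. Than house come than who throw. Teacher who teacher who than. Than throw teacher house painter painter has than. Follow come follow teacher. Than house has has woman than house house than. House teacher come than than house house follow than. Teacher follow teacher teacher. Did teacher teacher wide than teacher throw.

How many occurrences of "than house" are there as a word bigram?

Scanning the 57 overlapping bigram windows for "than house":
  position 4–5: than house
  position 7–8: than house
  position 30–31: than house
  position 35–36: than house
  position 38–39: than house
  position 43–44: than house

6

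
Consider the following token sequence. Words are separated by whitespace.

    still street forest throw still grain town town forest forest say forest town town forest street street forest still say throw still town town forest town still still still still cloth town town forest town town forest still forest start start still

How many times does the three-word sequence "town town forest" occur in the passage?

Scanning the 40 overlapping trigram windows for "town town forest":
  position 7–9: town town forest
  position 13–15: town town forest
  position 23–25: town town forest
  position 32–34: town town forest
  position 35–37: town town forest

5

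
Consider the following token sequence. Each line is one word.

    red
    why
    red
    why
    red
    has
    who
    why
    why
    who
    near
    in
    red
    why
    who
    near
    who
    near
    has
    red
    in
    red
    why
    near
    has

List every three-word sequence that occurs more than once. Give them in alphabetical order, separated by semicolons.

Trigram counts meeting the condition (more than once):
  in red why: 2
  red why red: 2
  why who near: 2

in red why; red why red; why who near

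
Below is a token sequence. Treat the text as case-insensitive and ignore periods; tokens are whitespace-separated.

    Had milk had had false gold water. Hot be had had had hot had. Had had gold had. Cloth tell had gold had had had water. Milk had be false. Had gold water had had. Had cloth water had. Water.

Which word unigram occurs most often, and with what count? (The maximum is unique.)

Unigram frequencies (highest first):
  had: 20
  water: 5
  gold: 4
  milk: 2
  false: 2
  hot: 2
  … (3 more, each ≤ 2)

"had", 20 times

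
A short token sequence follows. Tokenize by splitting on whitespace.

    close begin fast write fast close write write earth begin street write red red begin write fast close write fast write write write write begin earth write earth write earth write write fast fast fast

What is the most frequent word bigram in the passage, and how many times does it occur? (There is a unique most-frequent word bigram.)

"write write", 5 times

Bigram frequencies (highest first):
  write write: 5
  write fast: 4
  write earth: 3
  earth write: 3
  fast write: 2
  fast close: 2
  … (13 more, each ≤ 2)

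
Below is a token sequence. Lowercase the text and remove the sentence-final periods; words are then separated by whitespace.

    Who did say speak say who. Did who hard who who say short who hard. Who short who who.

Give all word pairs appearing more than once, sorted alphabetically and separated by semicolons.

Bigram counts meeting the condition (more than once):
  hard who: 2
  short who: 2
  who did: 2
  who hard: 2
  who who: 2

hard who; short who; who did; who hard; who who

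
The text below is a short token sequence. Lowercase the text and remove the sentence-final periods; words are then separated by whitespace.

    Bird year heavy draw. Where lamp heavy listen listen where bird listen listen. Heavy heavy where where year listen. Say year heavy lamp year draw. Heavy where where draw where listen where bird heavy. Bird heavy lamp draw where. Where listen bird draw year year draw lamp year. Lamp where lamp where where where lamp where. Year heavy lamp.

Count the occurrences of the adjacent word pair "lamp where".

Scanning the 58 overlapping bigram windows for "lamp where":
  position 49–50: lamp where
  position 51–52: lamp where
  position 55–56: lamp where

3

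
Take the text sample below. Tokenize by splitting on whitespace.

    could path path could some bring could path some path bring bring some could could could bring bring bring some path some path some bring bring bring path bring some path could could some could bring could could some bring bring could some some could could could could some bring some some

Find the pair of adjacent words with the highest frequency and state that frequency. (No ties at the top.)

Bigram frequencies (highest first):
  could could: 7
  bring bring: 6
  could some: 5
  some bring: 4
  some path: 4
  bring some: 4
  … (10 more, each ≤ 3)

"could could", 7 times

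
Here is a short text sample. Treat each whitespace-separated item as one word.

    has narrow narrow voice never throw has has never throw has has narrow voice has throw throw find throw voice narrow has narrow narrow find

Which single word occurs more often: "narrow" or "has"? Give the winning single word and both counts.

"has" (7 vs 6)

"narrow": 6 occurrences
"has": 7 occurrences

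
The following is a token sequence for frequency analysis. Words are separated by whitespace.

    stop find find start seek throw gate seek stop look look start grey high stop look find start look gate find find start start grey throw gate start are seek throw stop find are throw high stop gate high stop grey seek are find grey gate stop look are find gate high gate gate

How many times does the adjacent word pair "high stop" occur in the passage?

Scanning the 53 overlapping bigram windows for "high stop":
  position 14–15: high stop
  position 36–37: high stop
  position 39–40: high stop

3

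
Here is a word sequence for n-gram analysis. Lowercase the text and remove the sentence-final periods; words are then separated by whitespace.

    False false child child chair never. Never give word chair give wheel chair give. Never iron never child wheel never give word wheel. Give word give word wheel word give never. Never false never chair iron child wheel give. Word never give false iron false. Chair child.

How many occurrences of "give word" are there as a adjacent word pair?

5

Scanning the 46 overlapping bigram windows for "give word":
  position 8–9: give word
  position 21–22: give word
  position 24–25: give word
  position 26–27: give word
  position 39–40: give word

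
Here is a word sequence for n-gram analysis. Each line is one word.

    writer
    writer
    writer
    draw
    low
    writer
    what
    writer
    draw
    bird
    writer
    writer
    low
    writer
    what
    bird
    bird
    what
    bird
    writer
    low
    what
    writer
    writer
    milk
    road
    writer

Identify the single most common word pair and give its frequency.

Bigram frequencies (highest first):
  writer writer: 4
  writer draw: 2
  low writer: 2
  writer what: 2
  what writer: 2
  bird writer: 2
  … (10 more, each ≤ 2)

"writer writer", 4 times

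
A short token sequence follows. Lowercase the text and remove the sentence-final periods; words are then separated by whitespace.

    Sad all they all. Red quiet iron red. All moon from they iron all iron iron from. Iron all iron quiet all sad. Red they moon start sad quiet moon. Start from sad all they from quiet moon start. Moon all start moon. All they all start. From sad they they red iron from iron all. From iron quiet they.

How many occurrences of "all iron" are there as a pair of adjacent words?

2

Scanning the 59 overlapping bigram windows for "all iron":
  position 14–15: all iron
  position 19–20: all iron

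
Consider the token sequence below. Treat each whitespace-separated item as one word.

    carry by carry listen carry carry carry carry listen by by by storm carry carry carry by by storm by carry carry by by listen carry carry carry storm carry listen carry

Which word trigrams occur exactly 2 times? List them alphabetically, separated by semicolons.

Trigram counts meeting the condition (exactly 2 times):
  by by storm: 2
  carry by by: 2
  carry carry by: 2
  carry listen carry: 2
  listen carry carry: 2

by by storm; carry by by; carry carry by; carry listen carry; listen carry carry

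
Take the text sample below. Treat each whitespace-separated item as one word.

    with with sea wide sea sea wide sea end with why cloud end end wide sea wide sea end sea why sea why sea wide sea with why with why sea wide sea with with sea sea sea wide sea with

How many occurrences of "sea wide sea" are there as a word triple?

6

Scanning the 39 overlapping trigram windows for "sea wide sea":
  position 3–5: sea wide sea
  position 6–8: sea wide sea
  position 16–18: sea wide sea
  position 24–26: sea wide sea
  position 31–33: sea wide sea
  position 38–40: sea wide sea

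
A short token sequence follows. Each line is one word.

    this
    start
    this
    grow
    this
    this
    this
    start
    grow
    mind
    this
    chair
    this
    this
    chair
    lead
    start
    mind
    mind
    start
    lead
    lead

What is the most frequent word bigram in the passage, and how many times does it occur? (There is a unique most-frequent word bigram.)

Bigram frequencies (highest first):
  this this: 3
  this start: 2
  this chair: 2
  start this: 1
  this grow: 1
  grow this: 1
  … (11 more, each ≤ 1)

"this this", 3 times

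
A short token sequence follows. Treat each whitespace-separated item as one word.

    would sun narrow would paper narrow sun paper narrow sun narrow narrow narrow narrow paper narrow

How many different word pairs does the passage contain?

9

16 tokens → 15 bigram windows in total.
Repeated bigrams (each contributes count−1 duplicates):
  narrow narrow: 3
  paper narrow: 3
  narrow sun: 2
  sun narrow: 2
6 duplicate windows → 15 − 6 = 9 distinct.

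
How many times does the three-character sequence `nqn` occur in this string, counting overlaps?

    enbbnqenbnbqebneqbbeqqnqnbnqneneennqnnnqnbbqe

4

Sliding a length-3 window over the 45 characters (43 positions):
  position 23–25: nqn
  position 27–29: nqn
  position 35–37: nqn
  position 39–41: nqn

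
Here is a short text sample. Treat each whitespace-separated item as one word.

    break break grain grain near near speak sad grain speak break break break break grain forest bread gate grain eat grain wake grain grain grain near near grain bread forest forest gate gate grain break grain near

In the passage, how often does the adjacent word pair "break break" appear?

4

Scanning the 36 overlapping bigram windows for "break break":
  position 1–2: break break
  position 11–12: break break
  position 12–13: break break
  position 13–14: break break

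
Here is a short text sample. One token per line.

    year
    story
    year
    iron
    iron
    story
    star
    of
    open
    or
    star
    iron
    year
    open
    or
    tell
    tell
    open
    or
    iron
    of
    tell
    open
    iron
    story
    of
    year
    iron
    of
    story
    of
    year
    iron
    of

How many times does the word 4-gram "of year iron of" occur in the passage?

2

Scanning the 31 overlapping 4-gram windows for "of year iron of":
  position 26–29: of year iron of
  position 31–34: of year iron of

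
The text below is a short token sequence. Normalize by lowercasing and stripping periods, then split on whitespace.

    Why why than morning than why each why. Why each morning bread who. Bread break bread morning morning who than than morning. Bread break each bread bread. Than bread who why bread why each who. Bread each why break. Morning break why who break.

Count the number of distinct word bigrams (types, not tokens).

34

44 tokens → 43 bigram windows in total.
Repeated bigrams (each contributes count−1 duplicates):
  why each: 3
  bread break: 2
  bread who: 2
  each why: 2
  morning bread: 2
  than morning: 2
  who bread: 2
  why why: 2
9 duplicate windows → 43 − 9 = 34 distinct.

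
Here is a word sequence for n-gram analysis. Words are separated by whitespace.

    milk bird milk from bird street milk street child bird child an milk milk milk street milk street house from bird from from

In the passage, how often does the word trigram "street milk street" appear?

Scanning the 21 overlapping trigram windows for "street milk street":
  position 6–8: street milk street
  position 16–18: street milk street

2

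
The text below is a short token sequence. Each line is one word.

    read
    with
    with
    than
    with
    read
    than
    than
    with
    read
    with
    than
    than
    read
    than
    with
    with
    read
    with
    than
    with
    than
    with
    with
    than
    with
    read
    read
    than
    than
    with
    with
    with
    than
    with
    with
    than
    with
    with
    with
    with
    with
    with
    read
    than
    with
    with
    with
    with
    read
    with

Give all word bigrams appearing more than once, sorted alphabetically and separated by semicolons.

Bigram counts meeting the condition (more than once):
  read than: 4
  read with: 4
  than than: 3
  than with: 10
  with read: 6
  with than: 7
  with with: 14

read than; read with; than than; than with; with read; with than; with with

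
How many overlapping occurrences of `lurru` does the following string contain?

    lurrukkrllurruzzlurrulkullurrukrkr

4

Sliding a length-5 window over the 34 characters (30 positions):
  position 1–5: lurru
  position 10–14: lurru
  position 17–21: lurru
  position 26–30: lurru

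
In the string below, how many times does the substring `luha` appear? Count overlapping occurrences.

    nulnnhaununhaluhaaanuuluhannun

Sliding a length-4 window over the 30 characters (27 positions):
  position 14–17: luha
  position 23–26: luha

2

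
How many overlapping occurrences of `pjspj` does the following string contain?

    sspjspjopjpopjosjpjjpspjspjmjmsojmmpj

Sliding a length-5 window over the 37 characters (33 positions):
  position 3–7: pjspj
  position 23–27: pjspj

2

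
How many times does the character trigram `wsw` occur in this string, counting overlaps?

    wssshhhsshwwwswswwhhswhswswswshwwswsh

5

Sliding a length-3 window over the 37 characters (35 positions):
  position 13–15: wsw
  position 15–17: wsw
  position 25–27: wsw
  position 27–29: wsw
  position 33–35: wsw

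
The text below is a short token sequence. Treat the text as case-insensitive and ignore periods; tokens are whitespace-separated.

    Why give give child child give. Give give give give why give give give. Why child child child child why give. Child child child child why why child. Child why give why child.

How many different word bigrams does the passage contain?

33 tokens → 32 bigram windows in total.
Repeated bigrams (each contributes count−1 duplicates):
  child child: 8
  give give: 7
  why give: 4
  child why: 3
  give why: 3
  why child: 3
  give child: 2
23 duplicate windows → 32 − 23 = 9 distinct.

9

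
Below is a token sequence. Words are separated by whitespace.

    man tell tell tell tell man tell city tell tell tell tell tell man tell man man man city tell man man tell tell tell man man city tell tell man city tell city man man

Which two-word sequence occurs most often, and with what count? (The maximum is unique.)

Bigram frequencies (highest first):
  tell tell: 10
  tell man: 6
  man man: 5
  man tell: 4
  city tell: 4
  man city: 3
  … (2 more, each ≤ 2)

"tell tell", 10 times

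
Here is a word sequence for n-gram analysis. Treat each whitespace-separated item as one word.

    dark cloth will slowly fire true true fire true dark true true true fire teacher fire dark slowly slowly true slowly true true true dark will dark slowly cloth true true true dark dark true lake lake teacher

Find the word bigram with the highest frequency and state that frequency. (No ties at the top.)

Bigram frequencies (highest first):
  true true: 7
  true dark: 3
  fire true: 2
  true fire: 2
  dark true: 2
  dark slowly: 2
  … (18 more, each ≤ 2)

"true true", 7 times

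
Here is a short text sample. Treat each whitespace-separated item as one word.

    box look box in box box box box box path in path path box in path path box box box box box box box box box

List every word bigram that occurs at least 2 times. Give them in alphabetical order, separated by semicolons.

Bigram counts meeting the condition (at least 2 times):
  box box: 12
  box in: 2
  in path: 2
  path box: 2
  path path: 2

box box; box in; in path; path box; path path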